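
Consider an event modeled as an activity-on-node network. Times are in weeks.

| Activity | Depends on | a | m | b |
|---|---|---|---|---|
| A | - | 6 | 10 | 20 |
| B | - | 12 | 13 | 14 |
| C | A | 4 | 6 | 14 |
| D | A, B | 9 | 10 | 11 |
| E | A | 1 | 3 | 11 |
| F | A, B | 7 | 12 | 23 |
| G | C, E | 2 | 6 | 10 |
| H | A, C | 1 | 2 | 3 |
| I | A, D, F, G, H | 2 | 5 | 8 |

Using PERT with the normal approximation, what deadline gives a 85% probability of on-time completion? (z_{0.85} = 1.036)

34.0 weeks

te_A = (6 + 4·10 + 20)/6 = 66/6 = 11; σ²_A = ((20−6)/6)² = 5.444
te_B = (12 + 4·13 + 14)/6 = 78/6 = 13; σ²_B = ((14−12)/6)² = 0.111
te_C = (4 + 4·6 + 14)/6 = 42/6 = 7; σ²_C = ((14−4)/6)² = 2.778
te_D = (9 + 4·10 + 11)/6 = 60/6 = 10; σ²_D = ((11−9)/6)² = 0.111
te_E = (1 + 4·3 + 11)/6 = 24/6 = 4; σ²_E = ((11−1)/6)² = 2.778
te_F = (7 + 4·12 + 23)/6 = 78/6 = 13; σ²_F = ((23−7)/6)² = 7.111
te_G = (2 + 4·6 + 10)/6 = 36/6 = 6; σ²_G = ((10−2)/6)² = 1.778
te_H = (1 + 4·2 + 3)/6 = 12/6 = 2; σ²_H = ((3−1)/6)² = 0.111
te_I = (2 + 4·5 + 8)/6 = 30/6 = 5; σ²_I = ((8−2)/6)² = 1.000

Forward pass:
ES_A = 0; EF_A = 11
ES_B = 0; EF_B = 13
ES_C = 11; EF_C = 11+7 = 18
ES_D = max(EF_A=11, EF_B=13) = 13; EF_D = 13+10 = 23
ES_E = 11; EF_E = 11+4 = 15
ES_F = max(EF_A=11, EF_B=13) = 13; EF_F = 13+13 = 26
ES_G = max(EF_C=18, EF_E=15) = 18; EF_G = 18+6 = 24
ES_H = max(EF_A=11, EF_C=18) = 18; EF_H = 18+2 = 20
ES_I = max(EF_A=11, EF_D=23, EF_F=26, EF_G=24, EF_H=20) = 26; EF_I = 26+5 = 31
Expected project duration μ = 31 weeks. Critical path: B → F → I.

Variance along critical path = 0.111 + 7.111 + 1.000 = 8.222; σ = 2.867 weeks.
D = μ + z·σ = 31 + 1.036·2.867 = 34.0 weeks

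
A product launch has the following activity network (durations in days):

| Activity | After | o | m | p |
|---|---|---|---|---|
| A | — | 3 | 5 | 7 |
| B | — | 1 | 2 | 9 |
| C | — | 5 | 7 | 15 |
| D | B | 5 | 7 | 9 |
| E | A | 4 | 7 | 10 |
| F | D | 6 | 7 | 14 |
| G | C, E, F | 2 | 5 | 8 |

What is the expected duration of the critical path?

23 days

te_A = (3 + 4·5 + 7)/6 = 30/6 = 5
te_B = (1 + 4·2 + 9)/6 = 18/6 = 3
te_C = (5 + 4·7 + 15)/6 = 48/6 = 8
te_D = (5 + 4·7 + 9)/6 = 42/6 = 7
te_E = (4 + 4·7 + 10)/6 = 42/6 = 7
te_F = (6 + 4·7 + 14)/6 = 48/6 = 8
te_G = (2 + 4·5 + 8)/6 = 30/6 = 5

Forward pass:
ES_A = 0; EF_A = 5
ES_B = 0; EF_B = 3
ES_C = 0; EF_C = 8
ES_D = 3; EF_D = 3+7 = 10
ES_E = 5; EF_E = 5+7 = 12
ES_F = 10; EF_F = 10+8 = 18
ES_G = max(EF_C=8, EF_E=12, EF_F=18) = 18; EF_G = 18+5 = 23
Expected project duration μ = 23 days. Critical path: B → D → F → G.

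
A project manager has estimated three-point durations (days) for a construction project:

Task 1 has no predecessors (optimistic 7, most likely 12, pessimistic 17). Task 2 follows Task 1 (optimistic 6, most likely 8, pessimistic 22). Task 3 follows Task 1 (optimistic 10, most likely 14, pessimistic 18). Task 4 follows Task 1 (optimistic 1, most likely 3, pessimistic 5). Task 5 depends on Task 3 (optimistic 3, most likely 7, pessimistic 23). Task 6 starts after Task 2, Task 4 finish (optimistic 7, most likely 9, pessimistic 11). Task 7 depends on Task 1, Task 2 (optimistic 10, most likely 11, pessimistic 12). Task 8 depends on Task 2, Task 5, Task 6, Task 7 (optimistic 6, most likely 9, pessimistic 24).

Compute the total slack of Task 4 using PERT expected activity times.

11 days

te_Task 1 = (7 + 4·12 + 17)/6 = 72/6 = 12
te_Task 2 = (6 + 4·8 + 22)/6 = 60/6 = 10
te_Task 3 = (10 + 4·14 + 18)/6 = 84/6 = 14
te_Task 4 = (1 + 4·3 + 5)/6 = 18/6 = 3
te_Task 5 = (3 + 4·7 + 23)/6 = 54/6 = 9
te_Task 6 = (7 + 4·9 + 11)/6 = 54/6 = 9
te_Task 7 = (10 + 4·11 + 12)/6 = 66/6 = 11
te_Task 8 = (6 + 4·9 + 24)/6 = 66/6 = 11

Forward pass:
ES_Task 1 = 0; EF_Task 1 = 12
ES_Task 2 = 12; EF_Task 2 = 12+10 = 22
ES_Task 3 = 12; EF_Task 3 = 12+14 = 26
ES_Task 4 = 12; EF_Task 4 = 12+3 = 15
ES_Task 5 = 26; EF_Task 5 = 26+9 = 35
ES_Task 6 = max(EF_Task 2=22, EF_Task 4=15) = 22; EF_Task 6 = 22+9 = 31
ES_Task 7 = max(EF_Task 1=12, EF_Task 2=22) = 22; EF_Task 7 = 22+11 = 33
ES_Task 8 = max(EF_Task 2=22, EF_Task 5=35, EF_Task 6=31, EF_Task 7=33) = 35; EF_Task 8 = 35+11 = 46
Expected project duration μ = 46 days. Critical path: Task 1 → Task 3 → Task 5 → Task 8.

Backward pass:
LF_Task 8 = 46; LS_Task 8 = 46−11 = 35
LF_Task 7 = LS_Task 8 = 35; LS_Task 7 = 35−11 = 24
LF_Task 6 = LS_Task 8 = 35; LS_Task 6 = 35−9 = 26
LF_Task 5 = LS_Task 8 = 35; LS_Task 5 = 35−9 = 26
LF_Task 4 = LS_Task 6 = 26; LS_Task 4 = 26−3 = 23
LF_Task 3 = LS_Task 5 = 26; LS_Task 3 = 26−14 = 12
LF_Task 2 = min(LS_Task 6=26, LS_Task 7=24, LS_Task 8=35) = 24; LS_Task 2 = 24−10 = 14
LF_Task 1 = min(LS_Task 2=14, LS_Task 3=12, LS_Task 4=23, LS_Task 7=24) = 12; LS_Task 1 = 12−12 = 0
Slack_Task 4 = LS_Task 4 − ES_Task 4 = 23 − 12 = 11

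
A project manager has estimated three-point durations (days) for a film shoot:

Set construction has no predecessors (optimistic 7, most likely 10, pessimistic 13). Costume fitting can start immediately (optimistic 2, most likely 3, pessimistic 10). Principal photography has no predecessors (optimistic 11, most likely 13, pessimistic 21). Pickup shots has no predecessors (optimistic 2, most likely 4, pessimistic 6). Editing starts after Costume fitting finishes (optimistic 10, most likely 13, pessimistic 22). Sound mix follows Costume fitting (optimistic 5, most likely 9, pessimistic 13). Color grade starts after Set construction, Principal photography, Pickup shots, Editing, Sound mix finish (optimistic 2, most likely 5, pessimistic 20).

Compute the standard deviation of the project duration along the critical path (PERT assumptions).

3.84 days

te_Set construction = (7 + 4·10 + 13)/6 = 60/6 = 10; σ²_Set construction = ((13−7)/6)² = 1.000
te_Costume fitting = (2 + 4·3 + 10)/6 = 24/6 = 4; σ²_Costume fitting = ((10−2)/6)² = 1.778
te_Principal photography = (11 + 4·13 + 21)/6 = 84/6 = 14; σ²_Principal photography = ((21−11)/6)² = 2.778
te_Pickup shots = (2 + 4·4 + 6)/6 = 24/6 = 4; σ²_Pickup shots = ((6−2)/6)² = 0.444
te_Editing = (10 + 4·13 + 22)/6 = 84/6 = 14; σ²_Editing = ((22−10)/6)² = 4.000
te_Sound mix = (5 + 4·9 + 13)/6 = 54/6 = 9; σ²_Sound mix = ((13−5)/6)² = 1.778
te_Color grade = (2 + 4·5 + 20)/6 = 42/6 = 7; σ²_Color grade = ((20−2)/6)² = 9.000

Forward pass:
ES_Set construction = 0; EF_Set construction = 10
ES_Costume fitting = 0; EF_Costume fitting = 4
ES_Principal photography = 0; EF_Principal photography = 14
ES_Pickup shots = 0; EF_Pickup shots = 4
ES_Editing = 4; EF_Editing = 4+14 = 18
ES_Sound mix = 4; EF_Sound mix = 4+9 = 13
ES_Color grade = max(EF_Set construction=10, EF_Principal photography=14, EF_Pickup shots=4, EF_Editing=18, EF_Sound mix=13) = 18; EF_Color grade = 18+7 = 25
Expected project duration μ = 25 days. Critical path: Costume fitting → Editing → Color grade.

Variance along critical path = 1.778 + 4.000 + 9.000 = 14.778
σ = √14.778 = 3.844 days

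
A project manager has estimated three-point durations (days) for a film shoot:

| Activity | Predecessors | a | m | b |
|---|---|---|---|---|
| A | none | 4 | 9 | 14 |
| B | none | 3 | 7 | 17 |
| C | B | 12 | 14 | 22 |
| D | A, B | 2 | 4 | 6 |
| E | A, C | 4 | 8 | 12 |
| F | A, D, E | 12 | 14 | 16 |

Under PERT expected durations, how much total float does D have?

18 days

te_A = (4 + 4·9 + 14)/6 = 54/6 = 9
te_B = (3 + 4·7 + 17)/6 = 48/6 = 8
te_C = (12 + 4·14 + 22)/6 = 90/6 = 15
te_D = (2 + 4·4 + 6)/6 = 24/6 = 4
te_E = (4 + 4·8 + 12)/6 = 48/6 = 8
te_F = (12 + 4·14 + 16)/6 = 84/6 = 14

Forward pass:
ES_A = 0; EF_A = 9
ES_B = 0; EF_B = 8
ES_C = 8; EF_C = 8+15 = 23
ES_D = max(EF_A=9, EF_B=8) = 9; EF_D = 9+4 = 13
ES_E = max(EF_A=9, EF_C=23) = 23; EF_E = 23+8 = 31
ES_F = max(EF_A=9, EF_D=13, EF_E=31) = 31; EF_F = 31+14 = 45
Expected project duration μ = 45 days. Critical path: B → C → E → F.

Backward pass:
LF_F = 45; LS_F = 45−14 = 31
LF_E = LS_F = 31; LS_E = 31−8 = 23
LF_D = LS_F = 31; LS_D = 31−4 = 27
LF_C = LS_E = 23; LS_C = 23−15 = 8
LF_B = min(LS_C=8, LS_D=27) = 8; LS_B = 8−8 = 0
LF_A = min(LS_D=27, LS_E=23, LS_F=31) = 23; LS_A = 23−9 = 14
Slack_D = LS_D − ES_D = 27 − 9 = 18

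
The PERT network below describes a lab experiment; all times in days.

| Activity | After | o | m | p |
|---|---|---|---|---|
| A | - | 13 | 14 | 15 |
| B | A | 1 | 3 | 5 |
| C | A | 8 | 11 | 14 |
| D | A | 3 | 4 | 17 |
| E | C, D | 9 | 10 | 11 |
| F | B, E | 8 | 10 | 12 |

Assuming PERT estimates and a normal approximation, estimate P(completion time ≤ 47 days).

0.939

te_A = (13 + 4·14 + 15)/6 = 84/6 = 14; σ²_A = ((15−13)/6)² = 0.111
te_B = (1 + 4·3 + 5)/6 = 18/6 = 3; σ²_B = ((5−1)/6)² = 0.444
te_C = (8 + 4·11 + 14)/6 = 66/6 = 11; σ²_C = ((14−8)/6)² = 1.000
te_D = (3 + 4·4 + 17)/6 = 36/6 = 6; σ²_D = ((17−3)/6)² = 5.444
te_E = (9 + 4·10 + 11)/6 = 60/6 = 10; σ²_E = ((11−9)/6)² = 0.111
te_F = (8 + 4·10 + 12)/6 = 60/6 = 10; σ²_F = ((12−8)/6)² = 0.444

Forward pass:
ES_A = 0; EF_A = 14
ES_B = 14; EF_B = 14+3 = 17
ES_C = 14; EF_C = 14+11 = 25
ES_D = 14; EF_D = 14+6 = 20
ES_E = max(EF_C=25, EF_D=20) = 25; EF_E = 25+10 = 35
ES_F = max(EF_B=17, EF_E=35) = 35; EF_F = 35+10 = 45
Expected project duration μ = 45 days. Critical path: A → C → E → F.

Variance along critical path = 0.111 + 1.000 + 0.111 + 0.444 = 1.667; σ = √1.667 = 1.291 days.
Z = (47 − 45) / 1.291 = 1.549
P(T ≤ 47) = Φ(1.549) ≈ 0.939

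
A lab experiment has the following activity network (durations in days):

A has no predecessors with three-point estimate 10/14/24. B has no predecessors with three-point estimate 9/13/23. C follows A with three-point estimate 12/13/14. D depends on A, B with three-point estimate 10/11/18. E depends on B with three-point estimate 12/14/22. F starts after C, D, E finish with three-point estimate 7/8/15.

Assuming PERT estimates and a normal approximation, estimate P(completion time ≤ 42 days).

te_A = (10 + 4·14 + 24)/6 = 90/6 = 15; σ²_A = ((24−10)/6)² = 5.444
te_B = (9 + 4·13 + 23)/6 = 84/6 = 14; σ²_B = ((23−9)/6)² = 5.444
te_C = (12 + 4·13 + 14)/6 = 78/6 = 13; σ²_C = ((14−12)/6)² = 0.111
te_D = (10 + 4·11 + 18)/6 = 72/6 = 12; σ²_D = ((18−10)/6)² = 1.778
te_E = (12 + 4·14 + 22)/6 = 90/6 = 15; σ²_E = ((22−12)/6)² = 2.778
te_F = (7 + 4·8 + 15)/6 = 54/6 = 9; σ²_F = ((15−7)/6)² = 1.778

Forward pass:
ES_A = 0; EF_A = 15
ES_B = 0; EF_B = 14
ES_C = 15; EF_C = 15+13 = 28
ES_D = max(EF_A=15, EF_B=14) = 15; EF_D = 15+12 = 27
ES_E = 14; EF_E = 14+15 = 29
ES_F = max(EF_C=28, EF_D=27, EF_E=29) = 29; EF_F = 29+9 = 38
Expected project duration μ = 38 days. Critical path: B → E → F.

Variance along critical path = 5.444 + 2.778 + 1.778 = 10.000; σ = √10.000 = 3.162 days.
Z = (42 − 38) / 3.162 = 1.265
P(T ≤ 42) = Φ(1.265) ≈ 0.897

0.897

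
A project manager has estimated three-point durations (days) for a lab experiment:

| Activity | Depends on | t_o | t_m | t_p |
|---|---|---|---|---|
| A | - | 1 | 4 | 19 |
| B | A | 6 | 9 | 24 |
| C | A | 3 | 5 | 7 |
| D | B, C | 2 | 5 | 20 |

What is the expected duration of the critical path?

te_A = (1 + 4·4 + 19)/6 = 36/6 = 6
te_B = (6 + 4·9 + 24)/6 = 66/6 = 11
te_C = (3 + 4·5 + 7)/6 = 30/6 = 5
te_D = (2 + 4·5 + 20)/6 = 42/6 = 7

Forward pass:
ES_A = 0; EF_A = 6
ES_B = 6; EF_B = 6+11 = 17
ES_C = 6; EF_C = 6+5 = 11
ES_D = max(EF_B=17, EF_C=11) = 17; EF_D = 17+7 = 24
Expected project duration μ = 24 days. Critical path: A → B → D.

24 days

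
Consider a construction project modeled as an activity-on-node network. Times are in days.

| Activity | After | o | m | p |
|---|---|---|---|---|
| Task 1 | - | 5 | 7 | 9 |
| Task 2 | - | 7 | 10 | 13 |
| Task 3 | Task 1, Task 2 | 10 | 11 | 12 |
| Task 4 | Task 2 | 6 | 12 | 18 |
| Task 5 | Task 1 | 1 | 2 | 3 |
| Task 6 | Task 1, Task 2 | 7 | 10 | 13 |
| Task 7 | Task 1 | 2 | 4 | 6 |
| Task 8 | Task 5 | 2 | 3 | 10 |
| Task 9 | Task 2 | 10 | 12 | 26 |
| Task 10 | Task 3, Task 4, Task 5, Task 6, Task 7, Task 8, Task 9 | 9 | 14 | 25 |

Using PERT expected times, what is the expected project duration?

39 days

te_Task 1 = (5 + 4·7 + 9)/6 = 42/6 = 7
te_Task 2 = (7 + 4·10 + 13)/6 = 60/6 = 10
te_Task 3 = (10 + 4·11 + 12)/6 = 66/6 = 11
te_Task 4 = (6 + 4·12 + 18)/6 = 72/6 = 12
te_Task 5 = (1 + 4·2 + 3)/6 = 12/6 = 2
te_Task 6 = (7 + 4·10 + 13)/6 = 60/6 = 10
te_Task 7 = (2 + 4·4 + 6)/6 = 24/6 = 4
te_Task 8 = (2 + 4·3 + 10)/6 = 24/6 = 4
te_Task 9 = (10 + 4·12 + 26)/6 = 84/6 = 14
te_Task 10 = (9 + 4·14 + 25)/6 = 90/6 = 15

Forward pass:
ES_Task 1 = 0; EF_Task 1 = 7
ES_Task 2 = 0; EF_Task 2 = 10
ES_Task 3 = max(EF_Task 1=7, EF_Task 2=10) = 10; EF_Task 3 = 10+11 = 21
ES_Task 4 = 10; EF_Task 4 = 10+12 = 22
ES_Task 5 = 7; EF_Task 5 = 7+2 = 9
ES_Task 6 = max(EF_Task 1=7, EF_Task 2=10) = 10; EF_Task 6 = 10+10 = 20
ES_Task 7 = 7; EF_Task 7 = 7+4 = 11
ES_Task 8 = 9; EF_Task 8 = 9+4 = 13
ES_Task 9 = 10; EF_Task 9 = 10+14 = 24
ES_Task 10 = max(EF_Task 3=21, EF_Task 4=22, EF_Task 5=9, EF_Task 6=20, EF_Task 7=11, EF_Task 8=13, EF_Task 9=24) = 24; EF_Task 10 = 24+15 = 39
Expected project duration μ = 39 days. Critical path: Task 2 → Task 9 → Task 10.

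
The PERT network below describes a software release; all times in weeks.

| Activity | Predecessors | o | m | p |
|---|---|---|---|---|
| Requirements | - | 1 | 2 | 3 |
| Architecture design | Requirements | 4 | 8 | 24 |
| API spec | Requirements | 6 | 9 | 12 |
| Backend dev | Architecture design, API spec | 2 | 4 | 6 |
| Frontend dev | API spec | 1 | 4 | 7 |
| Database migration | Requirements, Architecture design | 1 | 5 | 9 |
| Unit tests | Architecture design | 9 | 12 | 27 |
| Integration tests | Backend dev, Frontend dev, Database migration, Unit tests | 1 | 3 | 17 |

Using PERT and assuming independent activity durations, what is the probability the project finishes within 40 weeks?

te_Requirements = (1 + 4·2 + 3)/6 = 12/6 = 2; σ²_Requirements = ((3−1)/6)² = 0.111
te_Architecture design = (4 + 4·8 + 24)/6 = 60/6 = 10; σ²_Architecture design = ((24−4)/6)² = 11.111
te_API spec = (6 + 4·9 + 12)/6 = 54/6 = 9; σ²_API spec = ((12−6)/6)² = 1.000
te_Backend dev = (2 + 4·4 + 6)/6 = 24/6 = 4; σ²_Backend dev = ((6−2)/6)² = 0.444
te_Frontend dev = (1 + 4·4 + 7)/6 = 24/6 = 4; σ²_Frontend dev = ((7−1)/6)² = 1.000
te_Database migration = (1 + 4·5 + 9)/6 = 30/6 = 5; σ²_Database migration = ((9−1)/6)² = 1.778
te_Unit tests = (9 + 4·12 + 27)/6 = 84/6 = 14; σ²_Unit tests = ((27−9)/6)² = 9.000
te_Integration tests = (1 + 4·3 + 17)/6 = 30/6 = 5; σ²_Integration tests = ((17−1)/6)² = 7.111

Forward pass:
ES_Requirements = 0; EF_Requirements = 2
ES_Architecture design = 2; EF_Architecture design = 2+10 = 12
ES_API spec = 2; EF_API spec = 2+9 = 11
ES_Backend dev = max(EF_Architecture design=12, EF_API spec=11) = 12; EF_Backend dev = 12+4 = 16
ES_Frontend dev = 11; EF_Frontend dev = 11+4 = 15
ES_Database migration = max(EF_Requirements=2, EF_Architecture design=12) = 12; EF_Database migration = 12+5 = 17
ES_Unit tests = 12; EF_Unit tests = 12+14 = 26
ES_Integration tests = max(EF_Backend dev=16, EF_Frontend dev=15, EF_Database migration=17, EF_Unit tests=26) = 26; EF_Integration tests = 26+5 = 31
Expected project duration μ = 31 weeks. Critical path: Requirements → Architecture design → Unit tests → Integration tests.

Variance along critical path = 0.111 + 11.111 + 9.000 + 7.111 = 27.333; σ = √27.333 = 5.228 weeks.
Z = (40 − 31) / 5.228 = 1.721
P(T ≤ 40) = Φ(1.721) ≈ 0.957

0.957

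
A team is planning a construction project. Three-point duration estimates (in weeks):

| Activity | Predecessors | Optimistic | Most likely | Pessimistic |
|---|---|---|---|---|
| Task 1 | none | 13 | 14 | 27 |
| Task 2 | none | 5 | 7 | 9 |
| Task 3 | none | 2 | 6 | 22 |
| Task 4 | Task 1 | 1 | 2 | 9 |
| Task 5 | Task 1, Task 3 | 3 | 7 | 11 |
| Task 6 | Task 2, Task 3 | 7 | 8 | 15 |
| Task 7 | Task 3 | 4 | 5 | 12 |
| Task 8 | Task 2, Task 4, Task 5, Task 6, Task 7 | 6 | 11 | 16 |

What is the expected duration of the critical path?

34 weeks

te_Task 1 = (13 + 4·14 + 27)/6 = 96/6 = 16
te_Task 2 = (5 + 4·7 + 9)/6 = 42/6 = 7
te_Task 3 = (2 + 4·6 + 22)/6 = 48/6 = 8
te_Task 4 = (1 + 4·2 + 9)/6 = 18/6 = 3
te_Task 5 = (3 + 4·7 + 11)/6 = 42/6 = 7
te_Task 6 = (7 + 4·8 + 15)/6 = 54/6 = 9
te_Task 7 = (4 + 4·5 + 12)/6 = 36/6 = 6
te_Task 8 = (6 + 4·11 + 16)/6 = 66/6 = 11

Forward pass:
ES_Task 1 = 0; EF_Task 1 = 16
ES_Task 2 = 0; EF_Task 2 = 7
ES_Task 3 = 0; EF_Task 3 = 8
ES_Task 4 = 16; EF_Task 4 = 16+3 = 19
ES_Task 5 = max(EF_Task 1=16, EF_Task 3=8) = 16; EF_Task 5 = 16+7 = 23
ES_Task 6 = max(EF_Task 2=7, EF_Task 3=8) = 8; EF_Task 6 = 8+9 = 17
ES_Task 7 = 8; EF_Task 7 = 8+6 = 14
ES_Task 8 = max(EF_Task 2=7, EF_Task 4=19, EF_Task 5=23, EF_Task 6=17, EF_Task 7=14) = 23; EF_Task 8 = 23+11 = 34
Expected project duration μ = 34 weeks. Critical path: Task 1 → Task 5 → Task 8.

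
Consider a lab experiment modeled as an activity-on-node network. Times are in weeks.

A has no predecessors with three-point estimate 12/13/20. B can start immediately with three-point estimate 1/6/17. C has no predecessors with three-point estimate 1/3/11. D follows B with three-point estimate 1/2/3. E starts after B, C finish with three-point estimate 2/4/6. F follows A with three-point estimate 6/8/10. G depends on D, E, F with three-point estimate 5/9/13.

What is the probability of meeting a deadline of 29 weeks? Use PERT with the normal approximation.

te_A = (12 + 4·13 + 20)/6 = 84/6 = 14; σ²_A = ((20−12)/6)² = 1.778
te_B = (1 + 4·6 + 17)/6 = 42/6 = 7; σ²_B = ((17−1)/6)² = 7.111
te_C = (1 + 4·3 + 11)/6 = 24/6 = 4; σ²_C = ((11−1)/6)² = 2.778
te_D = (1 + 4·2 + 3)/6 = 12/6 = 2; σ²_D = ((3−1)/6)² = 0.111
te_E = (2 + 4·4 + 6)/6 = 24/6 = 4; σ²_E = ((6−2)/6)² = 0.444
te_F = (6 + 4·8 + 10)/6 = 48/6 = 8; σ²_F = ((10−6)/6)² = 0.444
te_G = (5 + 4·9 + 13)/6 = 54/6 = 9; σ²_G = ((13−5)/6)² = 1.778

Forward pass:
ES_A = 0; EF_A = 14
ES_B = 0; EF_B = 7
ES_C = 0; EF_C = 4
ES_D = 7; EF_D = 7+2 = 9
ES_E = max(EF_B=7, EF_C=4) = 7; EF_E = 7+4 = 11
ES_F = 14; EF_F = 14+8 = 22
ES_G = max(EF_D=9, EF_E=11, EF_F=22) = 22; EF_G = 22+9 = 31
Expected project duration μ = 31 weeks. Critical path: A → F → G.

Variance along critical path = 1.778 + 0.444 + 1.778 = 4.000; σ = √4.000 = 2.000 weeks.
Z = (29 − 31) / 2.000 = -1.000
P(T ≤ 29) = Φ(-1.000) ≈ 0.159

0.159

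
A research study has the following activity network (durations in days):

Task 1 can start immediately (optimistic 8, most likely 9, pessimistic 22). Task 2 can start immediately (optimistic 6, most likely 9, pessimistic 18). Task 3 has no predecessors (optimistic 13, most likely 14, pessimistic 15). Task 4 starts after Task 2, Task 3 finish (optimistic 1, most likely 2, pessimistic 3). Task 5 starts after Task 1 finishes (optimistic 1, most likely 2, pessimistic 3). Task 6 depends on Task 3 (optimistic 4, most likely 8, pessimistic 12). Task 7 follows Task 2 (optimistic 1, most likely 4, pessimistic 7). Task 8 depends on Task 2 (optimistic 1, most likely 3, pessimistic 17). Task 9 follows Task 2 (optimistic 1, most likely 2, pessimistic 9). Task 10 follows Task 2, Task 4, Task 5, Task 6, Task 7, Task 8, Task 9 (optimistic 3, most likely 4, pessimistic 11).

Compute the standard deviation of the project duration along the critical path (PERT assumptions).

te_Task 1 = (8 + 4·9 + 22)/6 = 66/6 = 11; σ²_Task 1 = ((22−8)/6)² = 5.444
te_Task 2 = (6 + 4·9 + 18)/6 = 60/6 = 10; σ²_Task 2 = ((18−6)/6)² = 4.000
te_Task 3 = (13 + 4·14 + 15)/6 = 84/6 = 14; σ²_Task 3 = ((15−13)/6)² = 0.111
te_Task 4 = (1 + 4·2 + 3)/6 = 12/6 = 2; σ²_Task 4 = ((3−1)/6)² = 0.111
te_Task 5 = (1 + 4·2 + 3)/6 = 12/6 = 2; σ²_Task 5 = ((3−1)/6)² = 0.111
te_Task 6 = (4 + 4·8 + 12)/6 = 48/6 = 8; σ²_Task 6 = ((12−4)/6)² = 1.778
te_Task 7 = (1 + 4·4 + 7)/6 = 24/6 = 4; σ²_Task 7 = ((7−1)/6)² = 1.000
te_Task 8 = (1 + 4·3 + 17)/6 = 30/6 = 5; σ²_Task 8 = ((17−1)/6)² = 7.111
te_Task 9 = (1 + 4·2 + 9)/6 = 18/6 = 3; σ²_Task 9 = ((9−1)/6)² = 1.778
te_Task 10 = (3 + 4·4 + 11)/6 = 30/6 = 5; σ²_Task 10 = ((11−3)/6)² = 1.778

Forward pass:
ES_Task 1 = 0; EF_Task 1 = 11
ES_Task 2 = 0; EF_Task 2 = 10
ES_Task 3 = 0; EF_Task 3 = 14
ES_Task 4 = max(EF_Task 2=10, EF_Task 3=14) = 14; EF_Task 4 = 14+2 = 16
ES_Task 5 = 11; EF_Task 5 = 11+2 = 13
ES_Task 6 = 14; EF_Task 6 = 14+8 = 22
ES_Task 7 = 10; EF_Task 7 = 10+4 = 14
ES_Task 8 = 10; EF_Task 8 = 10+5 = 15
ES_Task 9 = 10; EF_Task 9 = 10+3 = 13
ES_Task 10 = max(EF_Task 2=10, EF_Task 4=16, EF_Task 5=13, EF_Task 6=22, EF_Task 7=14, EF_Task 8=15, EF_Task 9=13) = 22; EF_Task 10 = 22+5 = 27
Expected project duration μ = 27 days. Critical path: Task 3 → Task 6 → Task 10.

Variance along critical path = 0.111 + 1.778 + 1.778 = 3.667
σ = √3.667 = 1.915 days

1.91 days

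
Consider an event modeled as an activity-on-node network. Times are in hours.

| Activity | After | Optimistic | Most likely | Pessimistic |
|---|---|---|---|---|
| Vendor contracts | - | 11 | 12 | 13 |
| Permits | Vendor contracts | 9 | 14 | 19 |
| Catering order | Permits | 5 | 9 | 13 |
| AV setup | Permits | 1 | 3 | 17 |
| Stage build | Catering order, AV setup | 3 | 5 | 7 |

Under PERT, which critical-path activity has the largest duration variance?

te_Vendor contracts = (11 + 4·12 + 13)/6 = 72/6 = 12; σ²_Vendor contracts = ((13−11)/6)² = 0.111
te_Permits = (9 + 4·14 + 19)/6 = 84/6 = 14; σ²_Permits = ((19−9)/6)² = 2.778
te_Catering order = (5 + 4·9 + 13)/6 = 54/6 = 9; σ²_Catering order = ((13−5)/6)² = 1.778
te_AV setup = (1 + 4·3 + 17)/6 = 30/6 = 5; σ²_AV setup = ((17−1)/6)² = 7.111
te_Stage build = (3 + 4·5 + 7)/6 = 30/6 = 5; σ²_Stage build = ((7−3)/6)² = 0.444

Forward pass:
ES_Vendor contracts = 0; EF_Vendor contracts = 12
ES_Permits = 12; EF_Permits = 12+14 = 26
ES_Catering order = 26; EF_Catering order = 26+9 = 35
ES_AV setup = 26; EF_AV setup = 26+5 = 31
ES_Stage build = max(EF_Catering order=35, EF_AV setup=31) = 35; EF_Stage build = 35+5 = 40
Expected project duration μ = 40 hours. Critical path: Vendor contracts → Permits → Catering order → Stage build.

Variances on critical path: σ²_Vendor contracts=0.111, σ²_Permits=2.778, σ²_Catering order=1.778, σ²_Stage build=0.444.
Largest is σ²_Permits = 2.778.

Permits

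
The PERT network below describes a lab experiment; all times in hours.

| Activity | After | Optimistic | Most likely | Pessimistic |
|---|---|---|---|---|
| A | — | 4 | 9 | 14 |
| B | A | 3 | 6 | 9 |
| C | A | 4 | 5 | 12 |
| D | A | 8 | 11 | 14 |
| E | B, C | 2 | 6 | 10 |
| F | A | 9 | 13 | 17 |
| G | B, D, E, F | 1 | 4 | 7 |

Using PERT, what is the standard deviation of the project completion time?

te_A = (4 + 4·9 + 14)/6 = 54/6 = 9; σ²_A = ((14−4)/6)² = 2.778
te_B = (3 + 4·6 + 9)/6 = 36/6 = 6; σ²_B = ((9−3)/6)² = 1.000
te_C = (4 + 4·5 + 12)/6 = 36/6 = 6; σ²_C = ((12−4)/6)² = 1.778
te_D = (8 + 4·11 + 14)/6 = 66/6 = 11; σ²_D = ((14−8)/6)² = 1.000
te_E = (2 + 4·6 + 10)/6 = 36/6 = 6; σ²_E = ((10−2)/6)² = 1.778
te_F = (9 + 4·13 + 17)/6 = 78/6 = 13; σ²_F = ((17−9)/6)² = 1.778
te_G = (1 + 4·4 + 7)/6 = 24/6 = 4; σ²_G = ((7−1)/6)² = 1.000

Forward pass:
ES_A = 0; EF_A = 9
ES_B = 9; EF_B = 9+6 = 15
ES_C = 9; EF_C = 9+6 = 15
ES_D = 9; EF_D = 9+11 = 20
ES_E = max(EF_B=15, EF_C=15) = 15; EF_E = 15+6 = 21
ES_F = 9; EF_F = 9+13 = 22
ES_G = max(EF_B=15, EF_D=20, EF_E=21, EF_F=22) = 22; EF_G = 22+4 = 26
Expected project duration μ = 26 hours. Critical path: A → F → G.

Variance along critical path = 2.778 + 1.778 + 1.000 = 5.556
σ = √5.556 = 2.357 hours

2.36 hours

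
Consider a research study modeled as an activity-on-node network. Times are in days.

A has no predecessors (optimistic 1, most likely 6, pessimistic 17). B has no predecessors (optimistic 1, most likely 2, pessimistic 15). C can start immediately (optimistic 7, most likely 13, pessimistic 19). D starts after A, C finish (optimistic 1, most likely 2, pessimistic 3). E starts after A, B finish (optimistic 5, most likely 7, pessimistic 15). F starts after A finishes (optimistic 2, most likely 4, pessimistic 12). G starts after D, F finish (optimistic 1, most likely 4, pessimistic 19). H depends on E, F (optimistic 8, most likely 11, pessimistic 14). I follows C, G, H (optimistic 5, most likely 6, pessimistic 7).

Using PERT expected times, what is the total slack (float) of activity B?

te_A = (1 + 4·6 + 17)/6 = 42/6 = 7
te_B = (1 + 4·2 + 15)/6 = 24/6 = 4
te_C = (7 + 4·13 + 19)/6 = 78/6 = 13
te_D = (1 + 4·2 + 3)/6 = 12/6 = 2
te_E = (5 + 4·7 + 15)/6 = 48/6 = 8
te_F = (2 + 4·4 + 12)/6 = 30/6 = 5
te_G = (1 + 4·4 + 19)/6 = 36/6 = 6
te_H = (8 + 4·11 + 14)/6 = 66/6 = 11
te_I = (5 + 4·6 + 7)/6 = 36/6 = 6

Forward pass:
ES_A = 0; EF_A = 7
ES_B = 0; EF_B = 4
ES_C = 0; EF_C = 13
ES_D = max(EF_A=7, EF_C=13) = 13; EF_D = 13+2 = 15
ES_E = max(EF_A=7, EF_B=4) = 7; EF_E = 7+8 = 15
ES_F = 7; EF_F = 7+5 = 12
ES_G = max(EF_D=15, EF_F=12) = 15; EF_G = 15+6 = 21
ES_H = max(EF_E=15, EF_F=12) = 15; EF_H = 15+11 = 26
ES_I = max(EF_C=13, EF_G=21, EF_H=26) = 26; EF_I = 26+6 = 32
Expected project duration μ = 32 days. Critical path: A → E → H → I.

Backward pass:
LF_I = 32; LS_I = 32−6 = 26
LF_H = LS_I = 26; LS_H = 26−11 = 15
LF_G = LS_I = 26; LS_G = 26−6 = 20
LF_F = min(LS_G=20, LS_H=15) = 15; LS_F = 15−5 = 10
LF_E = LS_H = 15; LS_E = 15−8 = 7
LF_D = LS_G = 20; LS_D = 20−2 = 18
LF_C = min(LS_D=18, LS_I=26) = 18; LS_C = 18−13 = 5
LF_B = LS_E = 7; LS_B = 7−4 = 3
LF_A = min(LS_D=18, LS_E=7, LS_F=10) = 7; LS_A = 7−7 = 0
Slack_B = LS_B − ES_B = 3 − 0 = 3

3 days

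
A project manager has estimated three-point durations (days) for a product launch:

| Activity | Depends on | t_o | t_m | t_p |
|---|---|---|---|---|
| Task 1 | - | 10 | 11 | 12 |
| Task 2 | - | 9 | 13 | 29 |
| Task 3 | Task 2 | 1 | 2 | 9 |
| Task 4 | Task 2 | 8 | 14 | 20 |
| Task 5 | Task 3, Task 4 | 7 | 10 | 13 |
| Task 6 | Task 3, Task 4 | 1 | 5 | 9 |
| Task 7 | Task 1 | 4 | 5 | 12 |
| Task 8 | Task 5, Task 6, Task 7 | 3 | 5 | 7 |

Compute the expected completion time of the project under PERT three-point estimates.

44 days

te_Task 1 = (10 + 4·11 + 12)/6 = 66/6 = 11
te_Task 2 = (9 + 4·13 + 29)/6 = 90/6 = 15
te_Task 3 = (1 + 4·2 + 9)/6 = 18/6 = 3
te_Task 4 = (8 + 4·14 + 20)/6 = 84/6 = 14
te_Task 5 = (7 + 4·10 + 13)/6 = 60/6 = 10
te_Task 6 = (1 + 4·5 + 9)/6 = 30/6 = 5
te_Task 7 = (4 + 4·5 + 12)/6 = 36/6 = 6
te_Task 8 = (3 + 4·5 + 7)/6 = 30/6 = 5

Forward pass:
ES_Task 1 = 0; EF_Task 1 = 11
ES_Task 2 = 0; EF_Task 2 = 15
ES_Task 3 = 15; EF_Task 3 = 15+3 = 18
ES_Task 4 = 15; EF_Task 4 = 15+14 = 29
ES_Task 5 = max(EF_Task 3=18, EF_Task 4=29) = 29; EF_Task 5 = 29+10 = 39
ES_Task 6 = max(EF_Task 3=18, EF_Task 4=29) = 29; EF_Task 6 = 29+5 = 34
ES_Task 7 = 11; EF_Task 7 = 11+6 = 17
ES_Task 8 = max(EF_Task 5=39, EF_Task 6=34, EF_Task 7=17) = 39; EF_Task 8 = 39+5 = 44
Expected project duration μ = 44 days. Critical path: Task 2 → Task 4 → Task 5 → Task 8.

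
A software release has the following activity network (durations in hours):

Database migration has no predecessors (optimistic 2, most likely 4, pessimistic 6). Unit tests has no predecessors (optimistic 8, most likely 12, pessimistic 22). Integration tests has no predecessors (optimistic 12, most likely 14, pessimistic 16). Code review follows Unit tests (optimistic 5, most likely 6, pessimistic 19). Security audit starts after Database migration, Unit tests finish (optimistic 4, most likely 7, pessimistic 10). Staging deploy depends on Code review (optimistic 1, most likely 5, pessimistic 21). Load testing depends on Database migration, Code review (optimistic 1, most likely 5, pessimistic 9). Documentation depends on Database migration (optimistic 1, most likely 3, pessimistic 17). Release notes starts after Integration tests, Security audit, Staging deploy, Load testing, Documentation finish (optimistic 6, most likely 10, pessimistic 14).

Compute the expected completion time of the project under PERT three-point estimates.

38 hours

te_Database migration = (2 + 4·4 + 6)/6 = 24/6 = 4
te_Unit tests = (8 + 4·12 + 22)/6 = 78/6 = 13
te_Integration tests = (12 + 4·14 + 16)/6 = 84/6 = 14
te_Code review = (5 + 4·6 + 19)/6 = 48/6 = 8
te_Security audit = (4 + 4·7 + 10)/6 = 42/6 = 7
te_Staging deploy = (1 + 4·5 + 21)/6 = 42/6 = 7
te_Load testing = (1 + 4·5 + 9)/6 = 30/6 = 5
te_Documentation = (1 + 4·3 + 17)/6 = 30/6 = 5
te_Release notes = (6 + 4·10 + 14)/6 = 60/6 = 10

Forward pass:
ES_Database migration = 0; EF_Database migration = 4
ES_Unit tests = 0; EF_Unit tests = 13
ES_Integration tests = 0; EF_Integration tests = 14
ES_Code review = 13; EF_Code review = 13+8 = 21
ES_Security audit = max(EF_Database migration=4, EF_Unit tests=13) = 13; EF_Security audit = 13+7 = 20
ES_Staging deploy = 21; EF_Staging deploy = 21+7 = 28
ES_Load testing = max(EF_Database migration=4, EF_Code review=21) = 21; EF_Load testing = 21+5 = 26
ES_Documentation = 4; EF_Documentation = 4+5 = 9
ES_Release notes = max(EF_Integration tests=14, EF_Security audit=20, EF_Staging deploy=28, EF_Load testing=26, EF_Documentation=9) = 28; EF_Release notes = 28+10 = 38
Expected project duration μ = 38 hours. Critical path: Unit tests → Code review → Staging deploy → Release notes.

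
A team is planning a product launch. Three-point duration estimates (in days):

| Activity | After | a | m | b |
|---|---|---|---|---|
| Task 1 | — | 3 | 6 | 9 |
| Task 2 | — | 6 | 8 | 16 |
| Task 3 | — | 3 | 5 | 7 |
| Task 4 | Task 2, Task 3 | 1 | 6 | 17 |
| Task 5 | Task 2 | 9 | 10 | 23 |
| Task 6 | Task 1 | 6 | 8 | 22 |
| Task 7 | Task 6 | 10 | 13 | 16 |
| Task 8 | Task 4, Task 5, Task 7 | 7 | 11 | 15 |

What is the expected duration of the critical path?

40 days

te_Task 1 = (3 + 4·6 + 9)/6 = 36/6 = 6
te_Task 2 = (6 + 4·8 + 16)/6 = 54/6 = 9
te_Task 3 = (3 + 4·5 + 7)/6 = 30/6 = 5
te_Task 4 = (1 + 4·6 + 17)/6 = 42/6 = 7
te_Task 5 = (9 + 4·10 + 23)/6 = 72/6 = 12
te_Task 6 = (6 + 4·8 + 22)/6 = 60/6 = 10
te_Task 7 = (10 + 4·13 + 16)/6 = 78/6 = 13
te_Task 8 = (7 + 4·11 + 15)/6 = 66/6 = 11

Forward pass:
ES_Task 1 = 0; EF_Task 1 = 6
ES_Task 2 = 0; EF_Task 2 = 9
ES_Task 3 = 0; EF_Task 3 = 5
ES_Task 4 = max(EF_Task 2=9, EF_Task 3=5) = 9; EF_Task 4 = 9+7 = 16
ES_Task 5 = 9; EF_Task 5 = 9+12 = 21
ES_Task 6 = 6; EF_Task 6 = 6+10 = 16
ES_Task 7 = 16; EF_Task 7 = 16+13 = 29
ES_Task 8 = max(EF_Task 4=16, EF_Task 5=21, EF_Task 7=29) = 29; EF_Task 8 = 29+11 = 40
Expected project duration μ = 40 days. Critical path: Task 1 → Task 6 → Task 7 → Task 8.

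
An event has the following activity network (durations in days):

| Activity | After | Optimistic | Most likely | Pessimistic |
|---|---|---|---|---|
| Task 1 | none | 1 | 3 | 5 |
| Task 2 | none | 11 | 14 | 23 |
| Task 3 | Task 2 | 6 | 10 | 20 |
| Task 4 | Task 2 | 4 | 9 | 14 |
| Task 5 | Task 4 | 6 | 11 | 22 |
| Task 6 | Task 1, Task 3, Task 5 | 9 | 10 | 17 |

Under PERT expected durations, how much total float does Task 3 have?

te_Task 1 = (1 + 4·3 + 5)/6 = 18/6 = 3
te_Task 2 = (11 + 4·14 + 23)/6 = 90/6 = 15
te_Task 3 = (6 + 4·10 + 20)/6 = 66/6 = 11
te_Task 4 = (4 + 4·9 + 14)/6 = 54/6 = 9
te_Task 5 = (6 + 4·11 + 22)/6 = 72/6 = 12
te_Task 6 = (9 + 4·10 + 17)/6 = 66/6 = 11

Forward pass:
ES_Task 1 = 0; EF_Task 1 = 3
ES_Task 2 = 0; EF_Task 2 = 15
ES_Task 3 = 15; EF_Task 3 = 15+11 = 26
ES_Task 4 = 15; EF_Task 4 = 15+9 = 24
ES_Task 5 = 24; EF_Task 5 = 24+12 = 36
ES_Task 6 = max(EF_Task 1=3, EF_Task 3=26, EF_Task 5=36) = 36; EF_Task 6 = 36+11 = 47
Expected project duration μ = 47 days. Critical path: Task 2 → Task 4 → Task 5 → Task 6.

Backward pass:
LF_Task 6 = 47; LS_Task 6 = 47−11 = 36
LF_Task 5 = LS_Task 6 = 36; LS_Task 5 = 36−12 = 24
LF_Task 4 = LS_Task 5 = 24; LS_Task 4 = 24−9 = 15
LF_Task 3 = LS_Task 6 = 36; LS_Task 3 = 36−11 = 25
LF_Task 2 = min(LS_Task 3=25, LS_Task 4=15) = 15; LS_Task 2 = 15−15 = 0
LF_Task 1 = LS_Task 6 = 36; LS_Task 1 = 36−3 = 33
Slack_Task 3 = LS_Task 3 − ES_Task 3 = 25 − 15 = 10

10 days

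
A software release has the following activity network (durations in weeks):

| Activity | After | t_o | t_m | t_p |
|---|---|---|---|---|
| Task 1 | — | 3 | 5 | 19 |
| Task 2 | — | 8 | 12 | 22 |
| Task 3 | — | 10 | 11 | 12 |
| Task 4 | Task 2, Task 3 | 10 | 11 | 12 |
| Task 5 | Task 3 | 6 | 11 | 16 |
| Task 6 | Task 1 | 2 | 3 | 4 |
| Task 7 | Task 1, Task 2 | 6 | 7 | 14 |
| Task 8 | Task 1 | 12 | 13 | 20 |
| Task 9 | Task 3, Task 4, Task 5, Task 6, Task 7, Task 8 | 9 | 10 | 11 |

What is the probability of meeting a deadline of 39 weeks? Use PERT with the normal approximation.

0.982

te_Task 1 = (3 + 4·5 + 19)/6 = 42/6 = 7; σ²_Task 1 = ((19−3)/6)² = 7.111
te_Task 2 = (8 + 4·12 + 22)/6 = 78/6 = 13; σ²_Task 2 = ((22−8)/6)² = 5.444
te_Task 3 = (10 + 4·11 + 12)/6 = 66/6 = 11; σ²_Task 3 = ((12−10)/6)² = 0.111
te_Task 4 = (10 + 4·11 + 12)/6 = 66/6 = 11; σ²_Task 4 = ((12−10)/6)² = 0.111
te_Task 5 = (6 + 4·11 + 16)/6 = 66/6 = 11; σ²_Task 5 = ((16−6)/6)² = 2.778
te_Task 6 = (2 + 4·3 + 4)/6 = 18/6 = 3; σ²_Task 6 = ((4−2)/6)² = 0.111
te_Task 7 = (6 + 4·7 + 14)/6 = 48/6 = 8; σ²_Task 7 = ((14−6)/6)² = 1.778
te_Task 8 = (12 + 4·13 + 20)/6 = 84/6 = 14; σ²_Task 8 = ((20−12)/6)² = 1.778
te_Task 9 = (9 + 4·10 + 11)/6 = 60/6 = 10; σ²_Task 9 = ((11−9)/6)² = 0.111

Forward pass:
ES_Task 1 = 0; EF_Task 1 = 7
ES_Task 2 = 0; EF_Task 2 = 13
ES_Task 3 = 0; EF_Task 3 = 11
ES_Task 4 = max(EF_Task 2=13, EF_Task 3=11) = 13; EF_Task 4 = 13+11 = 24
ES_Task 5 = 11; EF_Task 5 = 11+11 = 22
ES_Task 6 = 7; EF_Task 6 = 7+3 = 10
ES_Task 7 = max(EF_Task 1=7, EF_Task 2=13) = 13; EF_Task 7 = 13+8 = 21
ES_Task 8 = 7; EF_Task 8 = 7+14 = 21
ES_Task 9 = max(EF_Task 3=11, EF_Task 4=24, EF_Task 5=22, EF_Task 6=10, EF_Task 7=21, EF_Task 8=21) = 24; EF_Task 9 = 24+10 = 34
Expected project duration μ = 34 weeks. Critical path: Task 2 → Task 4 → Task 9.

Variance along critical path = 5.444 + 0.111 + 0.111 = 5.667; σ = √5.667 = 2.380 weeks.
Z = (39 − 34) / 2.380 = 2.100
P(T ≤ 39) = Φ(2.100) ≈ 0.982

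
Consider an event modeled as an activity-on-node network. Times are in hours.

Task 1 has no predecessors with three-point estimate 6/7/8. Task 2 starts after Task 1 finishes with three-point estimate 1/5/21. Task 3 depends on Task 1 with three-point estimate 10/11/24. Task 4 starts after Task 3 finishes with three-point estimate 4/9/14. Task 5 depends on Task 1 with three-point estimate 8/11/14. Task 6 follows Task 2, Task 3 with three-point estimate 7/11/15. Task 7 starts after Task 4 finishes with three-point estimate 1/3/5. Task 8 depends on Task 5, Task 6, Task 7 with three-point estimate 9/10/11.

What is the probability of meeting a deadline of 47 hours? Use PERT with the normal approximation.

0.953

te_Task 1 = (6 + 4·7 + 8)/6 = 42/6 = 7; σ²_Task 1 = ((8−6)/6)² = 0.111
te_Task 2 = (1 + 4·5 + 21)/6 = 42/6 = 7; σ²_Task 2 = ((21−1)/6)² = 11.111
te_Task 3 = (10 + 4·11 + 24)/6 = 78/6 = 13; σ²_Task 3 = ((24−10)/6)² = 5.444
te_Task 4 = (4 + 4·9 + 14)/6 = 54/6 = 9; σ²_Task 4 = ((14−4)/6)² = 2.778
te_Task 5 = (8 + 4·11 + 14)/6 = 66/6 = 11; σ²_Task 5 = ((14−8)/6)² = 1.000
te_Task 6 = (7 + 4·11 + 15)/6 = 66/6 = 11; σ²_Task 6 = ((15−7)/6)² = 1.778
te_Task 7 = (1 + 4·3 + 5)/6 = 18/6 = 3; σ²_Task 7 = ((5−1)/6)² = 0.444
te_Task 8 = (9 + 4·10 + 11)/6 = 60/6 = 10; σ²_Task 8 = ((11−9)/6)² = 0.111

Forward pass:
ES_Task 1 = 0; EF_Task 1 = 7
ES_Task 2 = 7; EF_Task 2 = 7+7 = 14
ES_Task 3 = 7; EF_Task 3 = 7+13 = 20
ES_Task 4 = 20; EF_Task 4 = 20+9 = 29
ES_Task 5 = 7; EF_Task 5 = 7+11 = 18
ES_Task 6 = max(EF_Task 2=14, EF_Task 3=20) = 20; EF_Task 6 = 20+11 = 31
ES_Task 7 = 29; EF_Task 7 = 29+3 = 32
ES_Task 8 = max(EF_Task 5=18, EF_Task 6=31, EF_Task 7=32) = 32; EF_Task 8 = 32+10 = 42
Expected project duration μ = 42 hours. Critical path: Task 1 → Task 3 → Task 4 → Task 7 → Task 8.

Variance along critical path = 0.111 + 5.444 + 2.778 + 0.444 + 0.111 = 8.889; σ = √8.889 = 2.981 hours.
Z = (47 − 42) / 2.981 = 1.677
P(T ≤ 47) = Φ(1.677) ≈ 0.953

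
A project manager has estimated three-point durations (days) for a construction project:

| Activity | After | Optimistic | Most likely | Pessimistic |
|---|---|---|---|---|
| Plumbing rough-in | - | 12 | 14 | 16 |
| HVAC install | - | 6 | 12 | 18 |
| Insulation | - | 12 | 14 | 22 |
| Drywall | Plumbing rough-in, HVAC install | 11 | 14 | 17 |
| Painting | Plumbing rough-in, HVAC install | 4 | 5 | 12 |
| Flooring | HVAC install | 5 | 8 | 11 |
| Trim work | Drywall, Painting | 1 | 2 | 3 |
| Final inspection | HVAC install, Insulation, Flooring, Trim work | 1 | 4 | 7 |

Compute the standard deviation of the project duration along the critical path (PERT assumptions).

te_Plumbing rough-in = (12 + 4·14 + 16)/6 = 84/6 = 14; σ²_Plumbing rough-in = ((16−12)/6)² = 0.444
te_HVAC install = (6 + 4·12 + 18)/6 = 72/6 = 12; σ²_HVAC install = ((18−6)/6)² = 4.000
te_Insulation = (12 + 4·14 + 22)/6 = 90/6 = 15; σ²_Insulation = ((22−12)/6)² = 2.778
te_Drywall = (11 + 4·14 + 17)/6 = 84/6 = 14; σ²_Drywall = ((17−11)/6)² = 1.000
te_Painting = (4 + 4·5 + 12)/6 = 36/6 = 6; σ²_Painting = ((12−4)/6)² = 1.778
te_Flooring = (5 + 4·8 + 11)/6 = 48/6 = 8; σ²_Flooring = ((11−5)/6)² = 1.000
te_Trim work = (1 + 4·2 + 3)/6 = 12/6 = 2; σ²_Trim work = ((3−1)/6)² = 0.111
te_Final inspection = (1 + 4·4 + 7)/6 = 24/6 = 4; σ²_Final inspection = ((7−1)/6)² = 1.000

Forward pass:
ES_Plumbing rough-in = 0; EF_Plumbing rough-in = 14
ES_HVAC install = 0; EF_HVAC install = 12
ES_Insulation = 0; EF_Insulation = 15
ES_Drywall = max(EF_Plumbing rough-in=14, EF_HVAC install=12) = 14; EF_Drywall = 14+14 = 28
ES_Painting = max(EF_Plumbing rough-in=14, EF_HVAC install=12) = 14; EF_Painting = 14+6 = 20
ES_Flooring = 12; EF_Flooring = 12+8 = 20
ES_Trim work = max(EF_Drywall=28, EF_Painting=20) = 28; EF_Trim work = 28+2 = 30
ES_Final inspection = max(EF_HVAC install=12, EF_Insulation=15, EF_Flooring=20, EF_Trim work=30) = 30; EF_Final inspection = 30+4 = 34
Expected project duration μ = 34 days. Critical path: Plumbing rough-in → Drywall → Trim work → Final inspection.

Variance along critical path = 0.444 + 1.000 + 0.111 + 1.000 = 2.556
σ = √2.556 = 1.599 days

1.60 days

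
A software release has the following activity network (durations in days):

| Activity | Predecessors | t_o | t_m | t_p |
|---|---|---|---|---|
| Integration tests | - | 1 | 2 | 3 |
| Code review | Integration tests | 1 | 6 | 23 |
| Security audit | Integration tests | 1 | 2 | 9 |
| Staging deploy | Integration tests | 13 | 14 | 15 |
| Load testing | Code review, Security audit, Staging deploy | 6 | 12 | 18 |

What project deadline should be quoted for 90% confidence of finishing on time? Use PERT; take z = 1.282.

te_Integration tests = (1 + 4·2 + 3)/6 = 12/6 = 2; σ²_Integration tests = ((3−1)/6)² = 0.111
te_Code review = (1 + 4·6 + 23)/6 = 48/6 = 8; σ²_Code review = ((23−1)/6)² = 13.444
te_Security audit = (1 + 4·2 + 9)/6 = 18/6 = 3; σ²_Security audit = ((9−1)/6)² = 1.778
te_Staging deploy = (13 + 4·14 + 15)/6 = 84/6 = 14; σ²_Staging deploy = ((15−13)/6)² = 0.111
te_Load testing = (6 + 4·12 + 18)/6 = 72/6 = 12; σ²_Load testing = ((18−6)/6)² = 4.000

Forward pass:
ES_Integration tests = 0; EF_Integration tests = 2
ES_Code review = 2; EF_Code review = 2+8 = 10
ES_Security audit = 2; EF_Security audit = 2+3 = 5
ES_Staging deploy = 2; EF_Staging deploy = 2+14 = 16
ES_Load testing = max(EF_Code review=10, EF_Security audit=5, EF_Staging deploy=16) = 16; EF_Load testing = 16+12 = 28
Expected project duration μ = 28 days. Critical path: Integration tests → Staging deploy → Load testing.

Variance along critical path = 0.111 + 0.111 + 4.000 = 4.222; σ = 2.055 days.
D = μ + z·σ = 28 + 1.282·2.055 = 30.6 days

30.6 days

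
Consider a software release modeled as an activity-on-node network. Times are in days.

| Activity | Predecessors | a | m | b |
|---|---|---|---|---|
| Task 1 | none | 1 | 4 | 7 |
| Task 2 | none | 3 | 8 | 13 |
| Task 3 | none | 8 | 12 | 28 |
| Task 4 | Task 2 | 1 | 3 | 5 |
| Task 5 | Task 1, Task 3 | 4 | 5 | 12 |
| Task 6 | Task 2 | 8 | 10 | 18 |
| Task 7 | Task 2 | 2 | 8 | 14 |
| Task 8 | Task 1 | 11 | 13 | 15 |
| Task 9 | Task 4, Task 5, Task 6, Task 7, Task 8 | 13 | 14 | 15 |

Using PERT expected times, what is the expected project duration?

34 days

te_Task 1 = (1 + 4·4 + 7)/6 = 24/6 = 4
te_Task 2 = (3 + 4·8 + 13)/6 = 48/6 = 8
te_Task 3 = (8 + 4·12 + 28)/6 = 84/6 = 14
te_Task 4 = (1 + 4·3 + 5)/6 = 18/6 = 3
te_Task 5 = (4 + 4·5 + 12)/6 = 36/6 = 6
te_Task 6 = (8 + 4·10 + 18)/6 = 66/6 = 11
te_Task 7 = (2 + 4·8 + 14)/6 = 48/6 = 8
te_Task 8 = (11 + 4·13 + 15)/6 = 78/6 = 13
te_Task 9 = (13 + 4·14 + 15)/6 = 84/6 = 14

Forward pass:
ES_Task 1 = 0; EF_Task 1 = 4
ES_Task 2 = 0; EF_Task 2 = 8
ES_Task 3 = 0; EF_Task 3 = 14
ES_Task 4 = 8; EF_Task 4 = 8+3 = 11
ES_Task 5 = max(EF_Task 1=4, EF_Task 3=14) = 14; EF_Task 5 = 14+6 = 20
ES_Task 6 = 8; EF_Task 6 = 8+11 = 19
ES_Task 7 = 8; EF_Task 7 = 8+8 = 16
ES_Task 8 = 4; EF_Task 8 = 4+13 = 17
ES_Task 9 = max(EF_Task 4=11, EF_Task 5=20, EF_Task 6=19, EF_Task 7=16, EF_Task 8=17) = 20; EF_Task 9 = 20+14 = 34
Expected project duration μ = 34 days. Critical path: Task 3 → Task 5 → Task 9.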